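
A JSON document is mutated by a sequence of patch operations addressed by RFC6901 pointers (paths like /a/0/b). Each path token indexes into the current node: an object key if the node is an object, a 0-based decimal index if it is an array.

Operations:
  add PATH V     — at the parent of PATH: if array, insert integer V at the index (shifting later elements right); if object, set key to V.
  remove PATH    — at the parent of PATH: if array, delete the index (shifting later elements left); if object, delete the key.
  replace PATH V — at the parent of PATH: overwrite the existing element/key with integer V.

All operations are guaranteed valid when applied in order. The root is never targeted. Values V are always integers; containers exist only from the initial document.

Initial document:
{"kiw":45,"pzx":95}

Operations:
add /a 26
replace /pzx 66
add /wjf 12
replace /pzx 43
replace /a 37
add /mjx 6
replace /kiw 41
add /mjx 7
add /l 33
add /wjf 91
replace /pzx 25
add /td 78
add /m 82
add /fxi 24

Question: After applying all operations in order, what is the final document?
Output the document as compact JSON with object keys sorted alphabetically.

After op 1 (add /a 26): {"a":26,"kiw":45,"pzx":95}
After op 2 (replace /pzx 66): {"a":26,"kiw":45,"pzx":66}
After op 3 (add /wjf 12): {"a":26,"kiw":45,"pzx":66,"wjf":12}
After op 4 (replace /pzx 43): {"a":26,"kiw":45,"pzx":43,"wjf":12}
After op 5 (replace /a 37): {"a":37,"kiw":45,"pzx":43,"wjf":12}
After op 6 (add /mjx 6): {"a":37,"kiw":45,"mjx":6,"pzx":43,"wjf":12}
After op 7 (replace /kiw 41): {"a":37,"kiw":41,"mjx":6,"pzx":43,"wjf":12}
After op 8 (add /mjx 7): {"a":37,"kiw":41,"mjx":7,"pzx":43,"wjf":12}
After op 9 (add /l 33): {"a":37,"kiw":41,"l":33,"mjx":7,"pzx":43,"wjf":12}
After op 10 (add /wjf 91): {"a":37,"kiw":41,"l":33,"mjx":7,"pzx":43,"wjf":91}
After op 11 (replace /pzx 25): {"a":37,"kiw":41,"l":33,"mjx":7,"pzx":25,"wjf":91}
After op 12 (add /td 78): {"a":37,"kiw":41,"l":33,"mjx":7,"pzx":25,"td":78,"wjf":91}
After op 13 (add /m 82): {"a":37,"kiw":41,"l":33,"m":82,"mjx":7,"pzx":25,"td":78,"wjf":91}
After op 14 (add /fxi 24): {"a":37,"fxi":24,"kiw":41,"l":33,"m":82,"mjx":7,"pzx":25,"td":78,"wjf":91}

Answer: {"a":37,"fxi":24,"kiw":41,"l":33,"m":82,"mjx":7,"pzx":25,"td":78,"wjf":91}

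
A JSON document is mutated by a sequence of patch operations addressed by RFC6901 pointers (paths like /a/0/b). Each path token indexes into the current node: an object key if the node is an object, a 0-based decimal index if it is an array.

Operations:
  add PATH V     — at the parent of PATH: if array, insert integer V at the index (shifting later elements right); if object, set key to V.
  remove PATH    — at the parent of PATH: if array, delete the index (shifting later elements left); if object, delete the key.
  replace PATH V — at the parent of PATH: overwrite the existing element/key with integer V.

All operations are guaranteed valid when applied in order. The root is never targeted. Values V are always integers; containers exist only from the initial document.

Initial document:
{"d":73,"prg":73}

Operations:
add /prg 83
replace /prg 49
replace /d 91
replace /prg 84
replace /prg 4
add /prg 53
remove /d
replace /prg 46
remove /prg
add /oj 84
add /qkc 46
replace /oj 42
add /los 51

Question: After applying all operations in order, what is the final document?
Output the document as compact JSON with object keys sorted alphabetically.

After op 1 (add /prg 83): {"d":73,"prg":83}
After op 2 (replace /prg 49): {"d":73,"prg":49}
After op 3 (replace /d 91): {"d":91,"prg":49}
After op 4 (replace /prg 84): {"d":91,"prg":84}
After op 5 (replace /prg 4): {"d":91,"prg":4}
After op 6 (add /prg 53): {"d":91,"prg":53}
After op 7 (remove /d): {"prg":53}
After op 8 (replace /prg 46): {"prg":46}
After op 9 (remove /prg): {}
After op 10 (add /oj 84): {"oj":84}
After op 11 (add /qkc 46): {"oj":84,"qkc":46}
After op 12 (replace /oj 42): {"oj":42,"qkc":46}
After op 13 (add /los 51): {"los":51,"oj":42,"qkc":46}

Answer: {"los":51,"oj":42,"qkc":46}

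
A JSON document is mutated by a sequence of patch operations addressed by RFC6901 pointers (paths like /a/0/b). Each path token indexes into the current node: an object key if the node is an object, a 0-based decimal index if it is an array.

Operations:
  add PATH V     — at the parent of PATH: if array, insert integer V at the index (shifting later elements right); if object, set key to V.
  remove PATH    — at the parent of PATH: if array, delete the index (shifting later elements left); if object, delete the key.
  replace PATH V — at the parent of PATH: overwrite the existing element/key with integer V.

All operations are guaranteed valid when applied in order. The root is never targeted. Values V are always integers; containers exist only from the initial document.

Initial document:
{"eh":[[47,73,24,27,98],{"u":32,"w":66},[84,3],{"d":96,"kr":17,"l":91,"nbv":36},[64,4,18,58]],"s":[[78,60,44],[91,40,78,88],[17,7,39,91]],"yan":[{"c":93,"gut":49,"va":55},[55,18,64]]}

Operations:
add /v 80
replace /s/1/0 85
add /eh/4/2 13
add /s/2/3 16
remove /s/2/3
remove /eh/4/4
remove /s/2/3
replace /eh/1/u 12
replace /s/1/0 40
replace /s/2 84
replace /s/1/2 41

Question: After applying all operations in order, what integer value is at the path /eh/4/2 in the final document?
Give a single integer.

After op 1 (add /v 80): {"eh":[[47,73,24,27,98],{"u":32,"w":66},[84,3],{"d":96,"kr":17,"l":91,"nbv":36},[64,4,18,58]],"s":[[78,60,44],[91,40,78,88],[17,7,39,91]],"v":80,"yan":[{"c":93,"gut":49,"va":55},[55,18,64]]}
After op 2 (replace /s/1/0 85): {"eh":[[47,73,24,27,98],{"u":32,"w":66},[84,3],{"d":96,"kr":17,"l":91,"nbv":36},[64,4,18,58]],"s":[[78,60,44],[85,40,78,88],[17,7,39,91]],"v":80,"yan":[{"c":93,"gut":49,"va":55},[55,18,64]]}
After op 3 (add /eh/4/2 13): {"eh":[[47,73,24,27,98],{"u":32,"w":66},[84,3],{"d":96,"kr":17,"l":91,"nbv":36},[64,4,13,18,58]],"s":[[78,60,44],[85,40,78,88],[17,7,39,91]],"v":80,"yan":[{"c":93,"gut":49,"va":55},[55,18,64]]}
After op 4 (add /s/2/3 16): {"eh":[[47,73,24,27,98],{"u":32,"w":66},[84,3],{"d":96,"kr":17,"l":91,"nbv":36},[64,4,13,18,58]],"s":[[78,60,44],[85,40,78,88],[17,7,39,16,91]],"v":80,"yan":[{"c":93,"gut":49,"va":55},[55,18,64]]}
After op 5 (remove /s/2/3): {"eh":[[47,73,24,27,98],{"u":32,"w":66},[84,3],{"d":96,"kr":17,"l":91,"nbv":36},[64,4,13,18,58]],"s":[[78,60,44],[85,40,78,88],[17,7,39,91]],"v":80,"yan":[{"c":93,"gut":49,"va":55},[55,18,64]]}
After op 6 (remove /eh/4/4): {"eh":[[47,73,24,27,98],{"u":32,"w":66},[84,3],{"d":96,"kr":17,"l":91,"nbv":36},[64,4,13,18]],"s":[[78,60,44],[85,40,78,88],[17,7,39,91]],"v":80,"yan":[{"c":93,"gut":49,"va":55},[55,18,64]]}
After op 7 (remove /s/2/3): {"eh":[[47,73,24,27,98],{"u":32,"w":66},[84,3],{"d":96,"kr":17,"l":91,"nbv":36},[64,4,13,18]],"s":[[78,60,44],[85,40,78,88],[17,7,39]],"v":80,"yan":[{"c":93,"gut":49,"va":55},[55,18,64]]}
After op 8 (replace /eh/1/u 12): {"eh":[[47,73,24,27,98],{"u":12,"w":66},[84,3],{"d":96,"kr":17,"l":91,"nbv":36},[64,4,13,18]],"s":[[78,60,44],[85,40,78,88],[17,7,39]],"v":80,"yan":[{"c":93,"gut":49,"va":55},[55,18,64]]}
After op 9 (replace /s/1/0 40): {"eh":[[47,73,24,27,98],{"u":12,"w":66},[84,3],{"d":96,"kr":17,"l":91,"nbv":36},[64,4,13,18]],"s":[[78,60,44],[40,40,78,88],[17,7,39]],"v":80,"yan":[{"c":93,"gut":49,"va":55},[55,18,64]]}
After op 10 (replace /s/2 84): {"eh":[[47,73,24,27,98],{"u":12,"w":66},[84,3],{"d":96,"kr":17,"l":91,"nbv":36},[64,4,13,18]],"s":[[78,60,44],[40,40,78,88],84],"v":80,"yan":[{"c":93,"gut":49,"va":55},[55,18,64]]}
After op 11 (replace /s/1/2 41): {"eh":[[47,73,24,27,98],{"u":12,"w":66},[84,3],{"d":96,"kr":17,"l":91,"nbv":36},[64,4,13,18]],"s":[[78,60,44],[40,40,41,88],84],"v":80,"yan":[{"c":93,"gut":49,"va":55},[55,18,64]]}
Value at /eh/4/2: 13

Answer: 13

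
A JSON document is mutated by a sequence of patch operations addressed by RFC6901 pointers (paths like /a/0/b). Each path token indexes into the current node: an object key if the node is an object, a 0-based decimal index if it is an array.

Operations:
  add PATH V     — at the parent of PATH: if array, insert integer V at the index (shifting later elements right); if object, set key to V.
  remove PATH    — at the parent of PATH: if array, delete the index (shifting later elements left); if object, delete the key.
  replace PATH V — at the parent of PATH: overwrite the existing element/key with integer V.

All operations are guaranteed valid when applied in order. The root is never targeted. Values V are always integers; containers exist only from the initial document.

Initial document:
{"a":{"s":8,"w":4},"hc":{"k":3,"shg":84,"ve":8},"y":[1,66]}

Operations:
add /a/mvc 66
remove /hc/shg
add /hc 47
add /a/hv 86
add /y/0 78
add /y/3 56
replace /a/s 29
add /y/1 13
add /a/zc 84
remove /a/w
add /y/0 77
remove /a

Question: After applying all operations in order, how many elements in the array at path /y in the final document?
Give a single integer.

After op 1 (add /a/mvc 66): {"a":{"mvc":66,"s":8,"w":4},"hc":{"k":3,"shg":84,"ve":8},"y":[1,66]}
After op 2 (remove /hc/shg): {"a":{"mvc":66,"s":8,"w":4},"hc":{"k":3,"ve":8},"y":[1,66]}
After op 3 (add /hc 47): {"a":{"mvc":66,"s":8,"w":4},"hc":47,"y":[1,66]}
After op 4 (add /a/hv 86): {"a":{"hv":86,"mvc":66,"s":8,"w":4},"hc":47,"y":[1,66]}
After op 5 (add /y/0 78): {"a":{"hv":86,"mvc":66,"s":8,"w":4},"hc":47,"y":[78,1,66]}
After op 6 (add /y/3 56): {"a":{"hv":86,"mvc":66,"s":8,"w":4},"hc":47,"y":[78,1,66,56]}
After op 7 (replace /a/s 29): {"a":{"hv":86,"mvc":66,"s":29,"w":4},"hc":47,"y":[78,1,66,56]}
After op 8 (add /y/1 13): {"a":{"hv":86,"mvc":66,"s":29,"w":4},"hc":47,"y":[78,13,1,66,56]}
After op 9 (add /a/zc 84): {"a":{"hv":86,"mvc":66,"s":29,"w":4,"zc":84},"hc":47,"y":[78,13,1,66,56]}
After op 10 (remove /a/w): {"a":{"hv":86,"mvc":66,"s":29,"zc":84},"hc":47,"y":[78,13,1,66,56]}
After op 11 (add /y/0 77): {"a":{"hv":86,"mvc":66,"s":29,"zc":84},"hc":47,"y":[77,78,13,1,66,56]}
After op 12 (remove /a): {"hc":47,"y":[77,78,13,1,66,56]}
Size at path /y: 6

Answer: 6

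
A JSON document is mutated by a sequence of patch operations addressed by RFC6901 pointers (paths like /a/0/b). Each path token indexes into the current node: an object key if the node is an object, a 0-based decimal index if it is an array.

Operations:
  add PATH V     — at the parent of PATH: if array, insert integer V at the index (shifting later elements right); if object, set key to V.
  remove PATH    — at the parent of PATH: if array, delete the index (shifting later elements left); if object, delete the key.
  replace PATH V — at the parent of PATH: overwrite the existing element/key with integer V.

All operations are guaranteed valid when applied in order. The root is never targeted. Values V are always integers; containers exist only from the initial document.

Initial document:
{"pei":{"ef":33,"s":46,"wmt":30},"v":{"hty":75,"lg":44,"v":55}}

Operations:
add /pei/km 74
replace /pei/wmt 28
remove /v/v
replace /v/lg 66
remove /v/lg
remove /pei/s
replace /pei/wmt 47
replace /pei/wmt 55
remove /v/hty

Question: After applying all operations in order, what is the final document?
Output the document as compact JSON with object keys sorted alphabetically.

Answer: {"pei":{"ef":33,"km":74,"wmt":55},"v":{}}

Derivation:
After op 1 (add /pei/km 74): {"pei":{"ef":33,"km":74,"s":46,"wmt":30},"v":{"hty":75,"lg":44,"v":55}}
After op 2 (replace /pei/wmt 28): {"pei":{"ef":33,"km":74,"s":46,"wmt":28},"v":{"hty":75,"lg":44,"v":55}}
After op 3 (remove /v/v): {"pei":{"ef":33,"km":74,"s":46,"wmt":28},"v":{"hty":75,"lg":44}}
After op 4 (replace /v/lg 66): {"pei":{"ef":33,"km":74,"s":46,"wmt":28},"v":{"hty":75,"lg":66}}
After op 5 (remove /v/lg): {"pei":{"ef":33,"km":74,"s":46,"wmt":28},"v":{"hty":75}}
After op 6 (remove /pei/s): {"pei":{"ef":33,"km":74,"wmt":28},"v":{"hty":75}}
After op 7 (replace /pei/wmt 47): {"pei":{"ef":33,"km":74,"wmt":47},"v":{"hty":75}}
After op 8 (replace /pei/wmt 55): {"pei":{"ef":33,"km":74,"wmt":55},"v":{"hty":75}}
After op 9 (remove /v/hty): {"pei":{"ef":33,"km":74,"wmt":55},"v":{}}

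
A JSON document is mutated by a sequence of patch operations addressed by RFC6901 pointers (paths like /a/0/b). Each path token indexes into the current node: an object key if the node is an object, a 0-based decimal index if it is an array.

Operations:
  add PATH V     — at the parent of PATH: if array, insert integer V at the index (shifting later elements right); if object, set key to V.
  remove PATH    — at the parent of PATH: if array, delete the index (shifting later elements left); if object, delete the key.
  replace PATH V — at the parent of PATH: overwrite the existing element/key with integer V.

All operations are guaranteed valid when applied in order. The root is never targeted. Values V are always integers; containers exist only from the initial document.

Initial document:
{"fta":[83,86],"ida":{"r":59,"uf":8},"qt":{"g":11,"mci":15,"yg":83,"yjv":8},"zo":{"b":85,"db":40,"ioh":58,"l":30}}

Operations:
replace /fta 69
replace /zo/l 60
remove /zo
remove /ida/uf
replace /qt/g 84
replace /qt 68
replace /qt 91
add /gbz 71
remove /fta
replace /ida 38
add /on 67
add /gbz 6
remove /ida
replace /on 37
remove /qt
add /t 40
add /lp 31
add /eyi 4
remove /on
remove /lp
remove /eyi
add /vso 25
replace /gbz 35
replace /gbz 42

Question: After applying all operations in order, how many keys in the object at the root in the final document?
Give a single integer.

Answer: 3

Derivation:
After op 1 (replace /fta 69): {"fta":69,"ida":{"r":59,"uf":8},"qt":{"g":11,"mci":15,"yg":83,"yjv":8},"zo":{"b":85,"db":40,"ioh":58,"l":30}}
After op 2 (replace /zo/l 60): {"fta":69,"ida":{"r":59,"uf":8},"qt":{"g":11,"mci":15,"yg":83,"yjv":8},"zo":{"b":85,"db":40,"ioh":58,"l":60}}
After op 3 (remove /zo): {"fta":69,"ida":{"r":59,"uf":8},"qt":{"g":11,"mci":15,"yg":83,"yjv":8}}
After op 4 (remove /ida/uf): {"fta":69,"ida":{"r":59},"qt":{"g":11,"mci":15,"yg":83,"yjv":8}}
After op 5 (replace /qt/g 84): {"fta":69,"ida":{"r":59},"qt":{"g":84,"mci":15,"yg":83,"yjv":8}}
After op 6 (replace /qt 68): {"fta":69,"ida":{"r":59},"qt":68}
After op 7 (replace /qt 91): {"fta":69,"ida":{"r":59},"qt":91}
After op 8 (add /gbz 71): {"fta":69,"gbz":71,"ida":{"r":59},"qt":91}
After op 9 (remove /fta): {"gbz":71,"ida":{"r":59},"qt":91}
After op 10 (replace /ida 38): {"gbz":71,"ida":38,"qt":91}
After op 11 (add /on 67): {"gbz":71,"ida":38,"on":67,"qt":91}
After op 12 (add /gbz 6): {"gbz":6,"ida":38,"on":67,"qt":91}
After op 13 (remove /ida): {"gbz":6,"on":67,"qt":91}
After op 14 (replace /on 37): {"gbz":6,"on":37,"qt":91}
After op 15 (remove /qt): {"gbz":6,"on":37}
After op 16 (add /t 40): {"gbz":6,"on":37,"t":40}
After op 17 (add /lp 31): {"gbz":6,"lp":31,"on":37,"t":40}
After op 18 (add /eyi 4): {"eyi":4,"gbz":6,"lp":31,"on":37,"t":40}
After op 19 (remove /on): {"eyi":4,"gbz":6,"lp":31,"t":40}
After op 20 (remove /lp): {"eyi":4,"gbz":6,"t":40}
After op 21 (remove /eyi): {"gbz":6,"t":40}
After op 22 (add /vso 25): {"gbz":6,"t":40,"vso":25}
After op 23 (replace /gbz 35): {"gbz":35,"t":40,"vso":25}
After op 24 (replace /gbz 42): {"gbz":42,"t":40,"vso":25}
Size at the root: 3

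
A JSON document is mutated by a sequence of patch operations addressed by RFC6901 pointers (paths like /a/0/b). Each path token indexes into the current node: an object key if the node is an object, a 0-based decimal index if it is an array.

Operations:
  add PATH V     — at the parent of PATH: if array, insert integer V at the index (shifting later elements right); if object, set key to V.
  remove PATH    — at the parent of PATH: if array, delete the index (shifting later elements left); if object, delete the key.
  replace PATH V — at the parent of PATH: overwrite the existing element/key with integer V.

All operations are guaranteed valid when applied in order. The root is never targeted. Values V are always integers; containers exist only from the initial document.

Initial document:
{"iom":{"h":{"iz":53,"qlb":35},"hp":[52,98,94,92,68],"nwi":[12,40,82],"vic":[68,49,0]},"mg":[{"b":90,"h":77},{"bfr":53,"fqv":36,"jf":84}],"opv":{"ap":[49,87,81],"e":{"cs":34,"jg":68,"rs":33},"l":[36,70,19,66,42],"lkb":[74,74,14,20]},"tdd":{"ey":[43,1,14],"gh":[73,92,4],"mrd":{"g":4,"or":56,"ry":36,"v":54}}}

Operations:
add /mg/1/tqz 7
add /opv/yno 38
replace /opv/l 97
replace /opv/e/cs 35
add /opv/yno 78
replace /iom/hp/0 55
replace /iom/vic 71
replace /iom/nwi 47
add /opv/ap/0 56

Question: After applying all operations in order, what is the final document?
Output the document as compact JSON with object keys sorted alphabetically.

Answer: {"iom":{"h":{"iz":53,"qlb":35},"hp":[55,98,94,92,68],"nwi":47,"vic":71},"mg":[{"b":90,"h":77},{"bfr":53,"fqv":36,"jf":84,"tqz":7}],"opv":{"ap":[56,49,87,81],"e":{"cs":35,"jg":68,"rs":33},"l":97,"lkb":[74,74,14,20],"yno":78},"tdd":{"ey":[43,1,14],"gh":[73,92,4],"mrd":{"g":4,"or":56,"ry":36,"v":54}}}

Derivation:
After op 1 (add /mg/1/tqz 7): {"iom":{"h":{"iz":53,"qlb":35},"hp":[52,98,94,92,68],"nwi":[12,40,82],"vic":[68,49,0]},"mg":[{"b":90,"h":77},{"bfr":53,"fqv":36,"jf":84,"tqz":7}],"opv":{"ap":[49,87,81],"e":{"cs":34,"jg":68,"rs":33},"l":[36,70,19,66,42],"lkb":[74,74,14,20]},"tdd":{"ey":[43,1,14],"gh":[73,92,4],"mrd":{"g":4,"or":56,"ry":36,"v":54}}}
After op 2 (add /opv/yno 38): {"iom":{"h":{"iz":53,"qlb":35},"hp":[52,98,94,92,68],"nwi":[12,40,82],"vic":[68,49,0]},"mg":[{"b":90,"h":77},{"bfr":53,"fqv":36,"jf":84,"tqz":7}],"opv":{"ap":[49,87,81],"e":{"cs":34,"jg":68,"rs":33},"l":[36,70,19,66,42],"lkb":[74,74,14,20],"yno":38},"tdd":{"ey":[43,1,14],"gh":[73,92,4],"mrd":{"g":4,"or":56,"ry":36,"v":54}}}
After op 3 (replace /opv/l 97): {"iom":{"h":{"iz":53,"qlb":35},"hp":[52,98,94,92,68],"nwi":[12,40,82],"vic":[68,49,0]},"mg":[{"b":90,"h":77},{"bfr":53,"fqv":36,"jf":84,"tqz":7}],"opv":{"ap":[49,87,81],"e":{"cs":34,"jg":68,"rs":33},"l":97,"lkb":[74,74,14,20],"yno":38},"tdd":{"ey":[43,1,14],"gh":[73,92,4],"mrd":{"g":4,"or":56,"ry":36,"v":54}}}
After op 4 (replace /opv/e/cs 35): {"iom":{"h":{"iz":53,"qlb":35},"hp":[52,98,94,92,68],"nwi":[12,40,82],"vic":[68,49,0]},"mg":[{"b":90,"h":77},{"bfr":53,"fqv":36,"jf":84,"tqz":7}],"opv":{"ap":[49,87,81],"e":{"cs":35,"jg":68,"rs":33},"l":97,"lkb":[74,74,14,20],"yno":38},"tdd":{"ey":[43,1,14],"gh":[73,92,4],"mrd":{"g":4,"or":56,"ry":36,"v":54}}}
After op 5 (add /opv/yno 78): {"iom":{"h":{"iz":53,"qlb":35},"hp":[52,98,94,92,68],"nwi":[12,40,82],"vic":[68,49,0]},"mg":[{"b":90,"h":77},{"bfr":53,"fqv":36,"jf":84,"tqz":7}],"opv":{"ap":[49,87,81],"e":{"cs":35,"jg":68,"rs":33},"l":97,"lkb":[74,74,14,20],"yno":78},"tdd":{"ey":[43,1,14],"gh":[73,92,4],"mrd":{"g":4,"or":56,"ry":36,"v":54}}}
After op 6 (replace /iom/hp/0 55): {"iom":{"h":{"iz":53,"qlb":35},"hp":[55,98,94,92,68],"nwi":[12,40,82],"vic":[68,49,0]},"mg":[{"b":90,"h":77},{"bfr":53,"fqv":36,"jf":84,"tqz":7}],"opv":{"ap":[49,87,81],"e":{"cs":35,"jg":68,"rs":33},"l":97,"lkb":[74,74,14,20],"yno":78},"tdd":{"ey":[43,1,14],"gh":[73,92,4],"mrd":{"g":4,"or":56,"ry":36,"v":54}}}
After op 7 (replace /iom/vic 71): {"iom":{"h":{"iz":53,"qlb":35},"hp":[55,98,94,92,68],"nwi":[12,40,82],"vic":71},"mg":[{"b":90,"h":77},{"bfr":53,"fqv":36,"jf":84,"tqz":7}],"opv":{"ap":[49,87,81],"e":{"cs":35,"jg":68,"rs":33},"l":97,"lkb":[74,74,14,20],"yno":78},"tdd":{"ey":[43,1,14],"gh":[73,92,4],"mrd":{"g":4,"or":56,"ry":36,"v":54}}}
After op 8 (replace /iom/nwi 47): {"iom":{"h":{"iz":53,"qlb":35},"hp":[55,98,94,92,68],"nwi":47,"vic":71},"mg":[{"b":90,"h":77},{"bfr":53,"fqv":36,"jf":84,"tqz":7}],"opv":{"ap":[49,87,81],"e":{"cs":35,"jg":68,"rs":33},"l":97,"lkb":[74,74,14,20],"yno":78},"tdd":{"ey":[43,1,14],"gh":[73,92,4],"mrd":{"g":4,"or":56,"ry":36,"v":54}}}
After op 9 (add /opv/ap/0 56): {"iom":{"h":{"iz":53,"qlb":35},"hp":[55,98,94,92,68],"nwi":47,"vic":71},"mg":[{"b":90,"h":77},{"bfr":53,"fqv":36,"jf":84,"tqz":7}],"opv":{"ap":[56,49,87,81],"e":{"cs":35,"jg":68,"rs":33},"l":97,"lkb":[74,74,14,20],"yno":78},"tdd":{"ey":[43,1,14],"gh":[73,92,4],"mrd":{"g":4,"or":56,"ry":36,"v":54}}}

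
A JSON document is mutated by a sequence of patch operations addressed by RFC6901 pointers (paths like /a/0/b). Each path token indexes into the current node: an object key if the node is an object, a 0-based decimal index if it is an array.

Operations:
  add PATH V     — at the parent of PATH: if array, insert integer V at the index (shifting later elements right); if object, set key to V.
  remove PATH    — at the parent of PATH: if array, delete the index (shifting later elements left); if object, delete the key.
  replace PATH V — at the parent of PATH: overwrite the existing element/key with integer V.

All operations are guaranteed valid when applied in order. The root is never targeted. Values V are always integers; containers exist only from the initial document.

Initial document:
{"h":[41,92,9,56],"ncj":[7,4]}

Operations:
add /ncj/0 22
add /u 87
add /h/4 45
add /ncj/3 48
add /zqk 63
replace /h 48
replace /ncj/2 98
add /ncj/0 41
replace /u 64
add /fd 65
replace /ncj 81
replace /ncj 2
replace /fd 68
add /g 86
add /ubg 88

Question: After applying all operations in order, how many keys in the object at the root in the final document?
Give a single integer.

After op 1 (add /ncj/0 22): {"h":[41,92,9,56],"ncj":[22,7,4]}
After op 2 (add /u 87): {"h":[41,92,9,56],"ncj":[22,7,4],"u":87}
After op 3 (add /h/4 45): {"h":[41,92,9,56,45],"ncj":[22,7,4],"u":87}
After op 4 (add /ncj/3 48): {"h":[41,92,9,56,45],"ncj":[22,7,4,48],"u":87}
After op 5 (add /zqk 63): {"h":[41,92,9,56,45],"ncj":[22,7,4,48],"u":87,"zqk":63}
After op 6 (replace /h 48): {"h":48,"ncj":[22,7,4,48],"u":87,"zqk":63}
After op 7 (replace /ncj/2 98): {"h":48,"ncj":[22,7,98,48],"u":87,"zqk":63}
After op 8 (add /ncj/0 41): {"h":48,"ncj":[41,22,7,98,48],"u":87,"zqk":63}
After op 9 (replace /u 64): {"h":48,"ncj":[41,22,7,98,48],"u":64,"zqk":63}
After op 10 (add /fd 65): {"fd":65,"h":48,"ncj":[41,22,7,98,48],"u":64,"zqk":63}
After op 11 (replace /ncj 81): {"fd":65,"h":48,"ncj":81,"u":64,"zqk":63}
After op 12 (replace /ncj 2): {"fd":65,"h":48,"ncj":2,"u":64,"zqk":63}
After op 13 (replace /fd 68): {"fd":68,"h":48,"ncj":2,"u":64,"zqk":63}
After op 14 (add /g 86): {"fd":68,"g":86,"h":48,"ncj":2,"u":64,"zqk":63}
After op 15 (add /ubg 88): {"fd":68,"g":86,"h":48,"ncj":2,"u":64,"ubg":88,"zqk":63}
Size at the root: 7

Answer: 7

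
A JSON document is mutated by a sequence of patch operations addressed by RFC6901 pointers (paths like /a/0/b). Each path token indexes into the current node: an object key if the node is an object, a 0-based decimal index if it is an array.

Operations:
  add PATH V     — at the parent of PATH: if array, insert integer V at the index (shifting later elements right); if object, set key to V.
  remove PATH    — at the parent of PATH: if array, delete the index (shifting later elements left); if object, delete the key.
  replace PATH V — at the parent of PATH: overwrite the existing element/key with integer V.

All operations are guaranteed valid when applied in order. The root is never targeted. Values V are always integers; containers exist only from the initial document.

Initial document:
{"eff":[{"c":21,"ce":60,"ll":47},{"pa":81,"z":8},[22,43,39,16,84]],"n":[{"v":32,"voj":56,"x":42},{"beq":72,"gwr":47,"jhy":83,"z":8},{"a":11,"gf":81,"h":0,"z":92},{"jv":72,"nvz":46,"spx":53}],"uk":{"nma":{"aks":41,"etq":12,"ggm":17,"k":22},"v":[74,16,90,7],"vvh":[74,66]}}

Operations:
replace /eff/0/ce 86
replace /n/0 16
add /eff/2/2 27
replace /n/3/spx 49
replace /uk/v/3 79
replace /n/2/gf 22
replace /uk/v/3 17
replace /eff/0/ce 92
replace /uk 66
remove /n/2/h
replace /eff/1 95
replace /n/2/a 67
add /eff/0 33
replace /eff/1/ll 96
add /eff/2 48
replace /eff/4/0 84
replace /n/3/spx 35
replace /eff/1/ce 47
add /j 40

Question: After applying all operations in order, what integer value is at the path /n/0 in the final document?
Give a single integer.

Answer: 16

Derivation:
After op 1 (replace /eff/0/ce 86): {"eff":[{"c":21,"ce":86,"ll":47},{"pa":81,"z":8},[22,43,39,16,84]],"n":[{"v":32,"voj":56,"x":42},{"beq":72,"gwr":47,"jhy":83,"z":8},{"a":11,"gf":81,"h":0,"z":92},{"jv":72,"nvz":46,"spx":53}],"uk":{"nma":{"aks":41,"etq":12,"ggm":17,"k":22},"v":[74,16,90,7],"vvh":[74,66]}}
After op 2 (replace /n/0 16): {"eff":[{"c":21,"ce":86,"ll":47},{"pa":81,"z":8},[22,43,39,16,84]],"n":[16,{"beq":72,"gwr":47,"jhy":83,"z":8},{"a":11,"gf":81,"h":0,"z":92},{"jv":72,"nvz":46,"spx":53}],"uk":{"nma":{"aks":41,"etq":12,"ggm":17,"k":22},"v":[74,16,90,7],"vvh":[74,66]}}
After op 3 (add /eff/2/2 27): {"eff":[{"c":21,"ce":86,"ll":47},{"pa":81,"z":8},[22,43,27,39,16,84]],"n":[16,{"beq":72,"gwr":47,"jhy":83,"z":8},{"a":11,"gf":81,"h":0,"z":92},{"jv":72,"nvz":46,"spx":53}],"uk":{"nma":{"aks":41,"etq":12,"ggm":17,"k":22},"v":[74,16,90,7],"vvh":[74,66]}}
After op 4 (replace /n/3/spx 49): {"eff":[{"c":21,"ce":86,"ll":47},{"pa":81,"z":8},[22,43,27,39,16,84]],"n":[16,{"beq":72,"gwr":47,"jhy":83,"z":8},{"a":11,"gf":81,"h":0,"z":92},{"jv":72,"nvz":46,"spx":49}],"uk":{"nma":{"aks":41,"etq":12,"ggm":17,"k":22},"v":[74,16,90,7],"vvh":[74,66]}}
After op 5 (replace /uk/v/3 79): {"eff":[{"c":21,"ce":86,"ll":47},{"pa":81,"z":8},[22,43,27,39,16,84]],"n":[16,{"beq":72,"gwr":47,"jhy":83,"z":8},{"a":11,"gf":81,"h":0,"z":92},{"jv":72,"nvz":46,"spx":49}],"uk":{"nma":{"aks":41,"etq":12,"ggm":17,"k":22},"v":[74,16,90,79],"vvh":[74,66]}}
After op 6 (replace /n/2/gf 22): {"eff":[{"c":21,"ce":86,"ll":47},{"pa":81,"z":8},[22,43,27,39,16,84]],"n":[16,{"beq":72,"gwr":47,"jhy":83,"z":8},{"a":11,"gf":22,"h":0,"z":92},{"jv":72,"nvz":46,"spx":49}],"uk":{"nma":{"aks":41,"etq":12,"ggm":17,"k":22},"v":[74,16,90,79],"vvh":[74,66]}}
After op 7 (replace /uk/v/3 17): {"eff":[{"c":21,"ce":86,"ll":47},{"pa":81,"z":8},[22,43,27,39,16,84]],"n":[16,{"beq":72,"gwr":47,"jhy":83,"z":8},{"a":11,"gf":22,"h":0,"z":92},{"jv":72,"nvz":46,"spx":49}],"uk":{"nma":{"aks":41,"etq":12,"ggm":17,"k":22},"v":[74,16,90,17],"vvh":[74,66]}}
After op 8 (replace /eff/0/ce 92): {"eff":[{"c":21,"ce":92,"ll":47},{"pa":81,"z":8},[22,43,27,39,16,84]],"n":[16,{"beq":72,"gwr":47,"jhy":83,"z":8},{"a":11,"gf":22,"h":0,"z":92},{"jv":72,"nvz":46,"spx":49}],"uk":{"nma":{"aks":41,"etq":12,"ggm":17,"k":22},"v":[74,16,90,17],"vvh":[74,66]}}
After op 9 (replace /uk 66): {"eff":[{"c":21,"ce":92,"ll":47},{"pa":81,"z":8},[22,43,27,39,16,84]],"n":[16,{"beq":72,"gwr":47,"jhy":83,"z":8},{"a":11,"gf":22,"h":0,"z":92},{"jv":72,"nvz":46,"spx":49}],"uk":66}
After op 10 (remove /n/2/h): {"eff":[{"c":21,"ce":92,"ll":47},{"pa":81,"z":8},[22,43,27,39,16,84]],"n":[16,{"beq":72,"gwr":47,"jhy":83,"z":8},{"a":11,"gf":22,"z":92},{"jv":72,"nvz":46,"spx":49}],"uk":66}
After op 11 (replace /eff/1 95): {"eff":[{"c":21,"ce":92,"ll":47},95,[22,43,27,39,16,84]],"n":[16,{"beq":72,"gwr":47,"jhy":83,"z":8},{"a":11,"gf":22,"z":92},{"jv":72,"nvz":46,"spx":49}],"uk":66}
After op 12 (replace /n/2/a 67): {"eff":[{"c":21,"ce":92,"ll":47},95,[22,43,27,39,16,84]],"n":[16,{"beq":72,"gwr":47,"jhy":83,"z":8},{"a":67,"gf":22,"z":92},{"jv":72,"nvz":46,"spx":49}],"uk":66}
After op 13 (add /eff/0 33): {"eff":[33,{"c":21,"ce":92,"ll":47},95,[22,43,27,39,16,84]],"n":[16,{"beq":72,"gwr":47,"jhy":83,"z":8},{"a":67,"gf":22,"z":92},{"jv":72,"nvz":46,"spx":49}],"uk":66}
After op 14 (replace /eff/1/ll 96): {"eff":[33,{"c":21,"ce":92,"ll":96},95,[22,43,27,39,16,84]],"n":[16,{"beq":72,"gwr":47,"jhy":83,"z":8},{"a":67,"gf":22,"z":92},{"jv":72,"nvz":46,"spx":49}],"uk":66}
After op 15 (add /eff/2 48): {"eff":[33,{"c":21,"ce":92,"ll":96},48,95,[22,43,27,39,16,84]],"n":[16,{"beq":72,"gwr":47,"jhy":83,"z":8},{"a":67,"gf":22,"z":92},{"jv":72,"nvz":46,"spx":49}],"uk":66}
After op 16 (replace /eff/4/0 84): {"eff":[33,{"c":21,"ce":92,"ll":96},48,95,[84,43,27,39,16,84]],"n":[16,{"beq":72,"gwr":47,"jhy":83,"z":8},{"a":67,"gf":22,"z":92},{"jv":72,"nvz":46,"spx":49}],"uk":66}
After op 17 (replace /n/3/spx 35): {"eff":[33,{"c":21,"ce":92,"ll":96},48,95,[84,43,27,39,16,84]],"n":[16,{"beq":72,"gwr":47,"jhy":83,"z":8},{"a":67,"gf":22,"z":92},{"jv":72,"nvz":46,"spx":35}],"uk":66}
After op 18 (replace /eff/1/ce 47): {"eff":[33,{"c":21,"ce":47,"ll":96},48,95,[84,43,27,39,16,84]],"n":[16,{"beq":72,"gwr":47,"jhy":83,"z":8},{"a":67,"gf":22,"z":92},{"jv":72,"nvz":46,"spx":35}],"uk":66}
After op 19 (add /j 40): {"eff":[33,{"c":21,"ce":47,"ll":96},48,95,[84,43,27,39,16,84]],"j":40,"n":[16,{"beq":72,"gwr":47,"jhy":83,"z":8},{"a":67,"gf":22,"z":92},{"jv":72,"nvz":46,"spx":35}],"uk":66}
Value at /n/0: 16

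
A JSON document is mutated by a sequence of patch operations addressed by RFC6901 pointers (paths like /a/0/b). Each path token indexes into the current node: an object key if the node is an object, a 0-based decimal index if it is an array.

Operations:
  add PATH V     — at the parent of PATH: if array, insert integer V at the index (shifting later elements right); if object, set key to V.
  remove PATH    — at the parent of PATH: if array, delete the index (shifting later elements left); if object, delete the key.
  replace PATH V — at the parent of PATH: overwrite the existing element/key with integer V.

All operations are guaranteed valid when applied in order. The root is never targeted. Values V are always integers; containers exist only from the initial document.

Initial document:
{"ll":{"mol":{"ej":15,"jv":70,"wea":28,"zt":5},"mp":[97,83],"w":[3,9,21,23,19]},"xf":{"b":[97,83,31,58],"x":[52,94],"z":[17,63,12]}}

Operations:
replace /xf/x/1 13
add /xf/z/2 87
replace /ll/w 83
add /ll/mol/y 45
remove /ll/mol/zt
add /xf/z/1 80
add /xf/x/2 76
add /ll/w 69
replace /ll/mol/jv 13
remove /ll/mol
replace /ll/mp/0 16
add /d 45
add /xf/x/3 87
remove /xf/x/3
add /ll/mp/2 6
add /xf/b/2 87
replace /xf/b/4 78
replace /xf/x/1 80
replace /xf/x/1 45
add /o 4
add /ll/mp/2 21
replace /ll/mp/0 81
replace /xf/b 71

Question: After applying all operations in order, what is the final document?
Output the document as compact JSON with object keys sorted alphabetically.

Answer: {"d":45,"ll":{"mp":[81,83,21,6],"w":69},"o":4,"xf":{"b":71,"x":[52,45,76],"z":[17,80,63,87,12]}}

Derivation:
After op 1 (replace /xf/x/1 13): {"ll":{"mol":{"ej":15,"jv":70,"wea":28,"zt":5},"mp":[97,83],"w":[3,9,21,23,19]},"xf":{"b":[97,83,31,58],"x":[52,13],"z":[17,63,12]}}
After op 2 (add /xf/z/2 87): {"ll":{"mol":{"ej":15,"jv":70,"wea":28,"zt":5},"mp":[97,83],"w":[3,9,21,23,19]},"xf":{"b":[97,83,31,58],"x":[52,13],"z":[17,63,87,12]}}
After op 3 (replace /ll/w 83): {"ll":{"mol":{"ej":15,"jv":70,"wea":28,"zt":5},"mp":[97,83],"w":83},"xf":{"b":[97,83,31,58],"x":[52,13],"z":[17,63,87,12]}}
After op 4 (add /ll/mol/y 45): {"ll":{"mol":{"ej":15,"jv":70,"wea":28,"y":45,"zt":5},"mp":[97,83],"w":83},"xf":{"b":[97,83,31,58],"x":[52,13],"z":[17,63,87,12]}}
After op 5 (remove /ll/mol/zt): {"ll":{"mol":{"ej":15,"jv":70,"wea":28,"y":45},"mp":[97,83],"w":83},"xf":{"b":[97,83,31,58],"x":[52,13],"z":[17,63,87,12]}}
After op 6 (add /xf/z/1 80): {"ll":{"mol":{"ej":15,"jv":70,"wea":28,"y":45},"mp":[97,83],"w":83},"xf":{"b":[97,83,31,58],"x":[52,13],"z":[17,80,63,87,12]}}
After op 7 (add /xf/x/2 76): {"ll":{"mol":{"ej":15,"jv":70,"wea":28,"y":45},"mp":[97,83],"w":83},"xf":{"b":[97,83,31,58],"x":[52,13,76],"z":[17,80,63,87,12]}}
After op 8 (add /ll/w 69): {"ll":{"mol":{"ej":15,"jv":70,"wea":28,"y":45},"mp":[97,83],"w":69},"xf":{"b":[97,83,31,58],"x":[52,13,76],"z":[17,80,63,87,12]}}
After op 9 (replace /ll/mol/jv 13): {"ll":{"mol":{"ej":15,"jv":13,"wea":28,"y":45},"mp":[97,83],"w":69},"xf":{"b":[97,83,31,58],"x":[52,13,76],"z":[17,80,63,87,12]}}
After op 10 (remove /ll/mol): {"ll":{"mp":[97,83],"w":69},"xf":{"b":[97,83,31,58],"x":[52,13,76],"z":[17,80,63,87,12]}}
After op 11 (replace /ll/mp/0 16): {"ll":{"mp":[16,83],"w":69},"xf":{"b":[97,83,31,58],"x":[52,13,76],"z":[17,80,63,87,12]}}
After op 12 (add /d 45): {"d":45,"ll":{"mp":[16,83],"w":69},"xf":{"b":[97,83,31,58],"x":[52,13,76],"z":[17,80,63,87,12]}}
After op 13 (add /xf/x/3 87): {"d":45,"ll":{"mp":[16,83],"w":69},"xf":{"b":[97,83,31,58],"x":[52,13,76,87],"z":[17,80,63,87,12]}}
After op 14 (remove /xf/x/3): {"d":45,"ll":{"mp":[16,83],"w":69},"xf":{"b":[97,83,31,58],"x":[52,13,76],"z":[17,80,63,87,12]}}
After op 15 (add /ll/mp/2 6): {"d":45,"ll":{"mp":[16,83,6],"w":69},"xf":{"b":[97,83,31,58],"x":[52,13,76],"z":[17,80,63,87,12]}}
After op 16 (add /xf/b/2 87): {"d":45,"ll":{"mp":[16,83,6],"w":69},"xf":{"b":[97,83,87,31,58],"x":[52,13,76],"z":[17,80,63,87,12]}}
After op 17 (replace /xf/b/4 78): {"d":45,"ll":{"mp":[16,83,6],"w":69},"xf":{"b":[97,83,87,31,78],"x":[52,13,76],"z":[17,80,63,87,12]}}
After op 18 (replace /xf/x/1 80): {"d":45,"ll":{"mp":[16,83,6],"w":69},"xf":{"b":[97,83,87,31,78],"x":[52,80,76],"z":[17,80,63,87,12]}}
After op 19 (replace /xf/x/1 45): {"d":45,"ll":{"mp":[16,83,6],"w":69},"xf":{"b":[97,83,87,31,78],"x":[52,45,76],"z":[17,80,63,87,12]}}
After op 20 (add /o 4): {"d":45,"ll":{"mp":[16,83,6],"w":69},"o":4,"xf":{"b":[97,83,87,31,78],"x":[52,45,76],"z":[17,80,63,87,12]}}
After op 21 (add /ll/mp/2 21): {"d":45,"ll":{"mp":[16,83,21,6],"w":69},"o":4,"xf":{"b":[97,83,87,31,78],"x":[52,45,76],"z":[17,80,63,87,12]}}
After op 22 (replace /ll/mp/0 81): {"d":45,"ll":{"mp":[81,83,21,6],"w":69},"o":4,"xf":{"b":[97,83,87,31,78],"x":[52,45,76],"z":[17,80,63,87,12]}}
After op 23 (replace /xf/b 71): {"d":45,"ll":{"mp":[81,83,21,6],"w":69},"o":4,"xf":{"b":71,"x":[52,45,76],"z":[17,80,63,87,12]}}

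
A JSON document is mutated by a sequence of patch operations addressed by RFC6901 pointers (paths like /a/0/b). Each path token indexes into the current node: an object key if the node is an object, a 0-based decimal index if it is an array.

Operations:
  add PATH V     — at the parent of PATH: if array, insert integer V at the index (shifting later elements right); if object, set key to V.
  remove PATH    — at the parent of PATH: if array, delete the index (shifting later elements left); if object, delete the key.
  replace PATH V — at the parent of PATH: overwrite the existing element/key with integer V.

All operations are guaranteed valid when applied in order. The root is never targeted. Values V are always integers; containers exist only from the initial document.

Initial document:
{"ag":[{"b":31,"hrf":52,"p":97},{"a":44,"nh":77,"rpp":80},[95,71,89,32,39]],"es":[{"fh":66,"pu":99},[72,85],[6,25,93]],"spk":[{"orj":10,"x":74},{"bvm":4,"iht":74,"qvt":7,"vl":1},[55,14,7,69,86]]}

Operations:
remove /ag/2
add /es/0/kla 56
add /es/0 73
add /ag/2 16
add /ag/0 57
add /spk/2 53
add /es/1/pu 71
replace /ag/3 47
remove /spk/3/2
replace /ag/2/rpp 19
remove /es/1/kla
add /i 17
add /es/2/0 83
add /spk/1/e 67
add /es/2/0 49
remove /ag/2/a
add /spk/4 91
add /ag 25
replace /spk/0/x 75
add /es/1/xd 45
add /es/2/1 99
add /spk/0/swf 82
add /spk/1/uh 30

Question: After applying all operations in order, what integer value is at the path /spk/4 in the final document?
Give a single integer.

After op 1 (remove /ag/2): {"ag":[{"b":31,"hrf":52,"p":97},{"a":44,"nh":77,"rpp":80}],"es":[{"fh":66,"pu":99},[72,85],[6,25,93]],"spk":[{"orj":10,"x":74},{"bvm":4,"iht":74,"qvt":7,"vl":1},[55,14,7,69,86]]}
After op 2 (add /es/0/kla 56): {"ag":[{"b":31,"hrf":52,"p":97},{"a":44,"nh":77,"rpp":80}],"es":[{"fh":66,"kla":56,"pu":99},[72,85],[6,25,93]],"spk":[{"orj":10,"x":74},{"bvm":4,"iht":74,"qvt":7,"vl":1},[55,14,7,69,86]]}
After op 3 (add /es/0 73): {"ag":[{"b":31,"hrf":52,"p":97},{"a":44,"nh":77,"rpp":80}],"es":[73,{"fh":66,"kla":56,"pu":99},[72,85],[6,25,93]],"spk":[{"orj":10,"x":74},{"bvm":4,"iht":74,"qvt":7,"vl":1},[55,14,7,69,86]]}
After op 4 (add /ag/2 16): {"ag":[{"b":31,"hrf":52,"p":97},{"a":44,"nh":77,"rpp":80},16],"es":[73,{"fh":66,"kla":56,"pu":99},[72,85],[6,25,93]],"spk":[{"orj":10,"x":74},{"bvm":4,"iht":74,"qvt":7,"vl":1},[55,14,7,69,86]]}
After op 5 (add /ag/0 57): {"ag":[57,{"b":31,"hrf":52,"p":97},{"a":44,"nh":77,"rpp":80},16],"es":[73,{"fh":66,"kla":56,"pu":99},[72,85],[6,25,93]],"spk":[{"orj":10,"x":74},{"bvm":4,"iht":74,"qvt":7,"vl":1},[55,14,7,69,86]]}
After op 6 (add /spk/2 53): {"ag":[57,{"b":31,"hrf":52,"p":97},{"a":44,"nh":77,"rpp":80},16],"es":[73,{"fh":66,"kla":56,"pu":99},[72,85],[6,25,93]],"spk":[{"orj":10,"x":74},{"bvm":4,"iht":74,"qvt":7,"vl":1},53,[55,14,7,69,86]]}
After op 7 (add /es/1/pu 71): {"ag":[57,{"b":31,"hrf":52,"p":97},{"a":44,"nh":77,"rpp":80},16],"es":[73,{"fh":66,"kla":56,"pu":71},[72,85],[6,25,93]],"spk":[{"orj":10,"x":74},{"bvm":4,"iht":74,"qvt":7,"vl":1},53,[55,14,7,69,86]]}
After op 8 (replace /ag/3 47): {"ag":[57,{"b":31,"hrf":52,"p":97},{"a":44,"nh":77,"rpp":80},47],"es":[73,{"fh":66,"kla":56,"pu":71},[72,85],[6,25,93]],"spk":[{"orj":10,"x":74},{"bvm":4,"iht":74,"qvt":7,"vl":1},53,[55,14,7,69,86]]}
After op 9 (remove /spk/3/2): {"ag":[57,{"b":31,"hrf":52,"p":97},{"a":44,"nh":77,"rpp":80},47],"es":[73,{"fh":66,"kla":56,"pu":71},[72,85],[6,25,93]],"spk":[{"orj":10,"x":74},{"bvm":4,"iht":74,"qvt":7,"vl":1},53,[55,14,69,86]]}
After op 10 (replace /ag/2/rpp 19): {"ag":[57,{"b":31,"hrf":52,"p":97},{"a":44,"nh":77,"rpp":19},47],"es":[73,{"fh":66,"kla":56,"pu":71},[72,85],[6,25,93]],"spk":[{"orj":10,"x":74},{"bvm":4,"iht":74,"qvt":7,"vl":1},53,[55,14,69,86]]}
After op 11 (remove /es/1/kla): {"ag":[57,{"b":31,"hrf":52,"p":97},{"a":44,"nh":77,"rpp":19},47],"es":[73,{"fh":66,"pu":71},[72,85],[6,25,93]],"spk":[{"orj":10,"x":74},{"bvm":4,"iht":74,"qvt":7,"vl":1},53,[55,14,69,86]]}
After op 12 (add /i 17): {"ag":[57,{"b":31,"hrf":52,"p":97},{"a":44,"nh":77,"rpp":19},47],"es":[73,{"fh":66,"pu":71},[72,85],[6,25,93]],"i":17,"spk":[{"orj":10,"x":74},{"bvm":4,"iht":74,"qvt":7,"vl":1},53,[55,14,69,86]]}
After op 13 (add /es/2/0 83): {"ag":[57,{"b":31,"hrf":52,"p":97},{"a":44,"nh":77,"rpp":19},47],"es":[73,{"fh":66,"pu":71},[83,72,85],[6,25,93]],"i":17,"spk":[{"orj":10,"x":74},{"bvm":4,"iht":74,"qvt":7,"vl":1},53,[55,14,69,86]]}
After op 14 (add /spk/1/e 67): {"ag":[57,{"b":31,"hrf":52,"p":97},{"a":44,"nh":77,"rpp":19},47],"es":[73,{"fh":66,"pu":71},[83,72,85],[6,25,93]],"i":17,"spk":[{"orj":10,"x":74},{"bvm":4,"e":67,"iht":74,"qvt":7,"vl":1},53,[55,14,69,86]]}
After op 15 (add /es/2/0 49): {"ag":[57,{"b":31,"hrf":52,"p":97},{"a":44,"nh":77,"rpp":19},47],"es":[73,{"fh":66,"pu":71},[49,83,72,85],[6,25,93]],"i":17,"spk":[{"orj":10,"x":74},{"bvm":4,"e":67,"iht":74,"qvt":7,"vl":1},53,[55,14,69,86]]}
After op 16 (remove /ag/2/a): {"ag":[57,{"b":31,"hrf":52,"p":97},{"nh":77,"rpp":19},47],"es":[73,{"fh":66,"pu":71},[49,83,72,85],[6,25,93]],"i":17,"spk":[{"orj":10,"x":74},{"bvm":4,"e":67,"iht":74,"qvt":7,"vl":1},53,[55,14,69,86]]}
After op 17 (add /spk/4 91): {"ag":[57,{"b":31,"hrf":52,"p":97},{"nh":77,"rpp":19},47],"es":[73,{"fh":66,"pu":71},[49,83,72,85],[6,25,93]],"i":17,"spk":[{"orj":10,"x":74},{"bvm":4,"e":67,"iht":74,"qvt":7,"vl":1},53,[55,14,69,86],91]}
After op 18 (add /ag 25): {"ag":25,"es":[73,{"fh":66,"pu":71},[49,83,72,85],[6,25,93]],"i":17,"spk":[{"orj":10,"x":74},{"bvm":4,"e":67,"iht":74,"qvt":7,"vl":1},53,[55,14,69,86],91]}
After op 19 (replace /spk/0/x 75): {"ag":25,"es":[73,{"fh":66,"pu":71},[49,83,72,85],[6,25,93]],"i":17,"spk":[{"orj":10,"x":75},{"bvm":4,"e":67,"iht":74,"qvt":7,"vl":1},53,[55,14,69,86],91]}
After op 20 (add /es/1/xd 45): {"ag":25,"es":[73,{"fh":66,"pu":71,"xd":45},[49,83,72,85],[6,25,93]],"i":17,"spk":[{"orj":10,"x":75},{"bvm":4,"e":67,"iht":74,"qvt":7,"vl":1},53,[55,14,69,86],91]}
After op 21 (add /es/2/1 99): {"ag":25,"es":[73,{"fh":66,"pu":71,"xd":45},[49,99,83,72,85],[6,25,93]],"i":17,"spk":[{"orj":10,"x":75},{"bvm":4,"e":67,"iht":74,"qvt":7,"vl":1},53,[55,14,69,86],91]}
After op 22 (add /spk/0/swf 82): {"ag":25,"es":[73,{"fh":66,"pu":71,"xd":45},[49,99,83,72,85],[6,25,93]],"i":17,"spk":[{"orj":10,"swf":82,"x":75},{"bvm":4,"e":67,"iht":74,"qvt":7,"vl":1},53,[55,14,69,86],91]}
After op 23 (add /spk/1/uh 30): {"ag":25,"es":[73,{"fh":66,"pu":71,"xd":45},[49,99,83,72,85],[6,25,93]],"i":17,"spk":[{"orj":10,"swf":82,"x":75},{"bvm":4,"e":67,"iht":74,"qvt":7,"uh":30,"vl":1},53,[55,14,69,86],91]}
Value at /spk/4: 91

Answer: 91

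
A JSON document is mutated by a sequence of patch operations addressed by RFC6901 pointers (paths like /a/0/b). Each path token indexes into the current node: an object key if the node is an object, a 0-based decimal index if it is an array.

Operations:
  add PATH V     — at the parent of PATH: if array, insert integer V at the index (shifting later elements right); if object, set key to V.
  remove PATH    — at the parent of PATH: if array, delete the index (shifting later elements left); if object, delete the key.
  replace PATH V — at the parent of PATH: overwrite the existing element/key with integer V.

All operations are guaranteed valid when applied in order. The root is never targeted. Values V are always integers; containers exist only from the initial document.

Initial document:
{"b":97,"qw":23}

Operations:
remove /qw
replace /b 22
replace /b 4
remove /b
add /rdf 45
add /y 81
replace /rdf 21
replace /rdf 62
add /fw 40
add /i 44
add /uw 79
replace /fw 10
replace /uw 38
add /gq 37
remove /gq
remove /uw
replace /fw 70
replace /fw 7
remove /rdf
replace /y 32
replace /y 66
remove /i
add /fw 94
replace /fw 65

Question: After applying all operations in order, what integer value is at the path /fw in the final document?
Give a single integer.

Answer: 65

Derivation:
After op 1 (remove /qw): {"b":97}
After op 2 (replace /b 22): {"b":22}
After op 3 (replace /b 4): {"b":4}
After op 4 (remove /b): {}
After op 5 (add /rdf 45): {"rdf":45}
After op 6 (add /y 81): {"rdf":45,"y":81}
After op 7 (replace /rdf 21): {"rdf":21,"y":81}
After op 8 (replace /rdf 62): {"rdf":62,"y":81}
After op 9 (add /fw 40): {"fw":40,"rdf":62,"y":81}
After op 10 (add /i 44): {"fw":40,"i":44,"rdf":62,"y":81}
After op 11 (add /uw 79): {"fw":40,"i":44,"rdf":62,"uw":79,"y":81}
After op 12 (replace /fw 10): {"fw":10,"i":44,"rdf":62,"uw":79,"y":81}
After op 13 (replace /uw 38): {"fw":10,"i":44,"rdf":62,"uw":38,"y":81}
After op 14 (add /gq 37): {"fw":10,"gq":37,"i":44,"rdf":62,"uw":38,"y":81}
After op 15 (remove /gq): {"fw":10,"i":44,"rdf":62,"uw":38,"y":81}
After op 16 (remove /uw): {"fw":10,"i":44,"rdf":62,"y":81}
After op 17 (replace /fw 70): {"fw":70,"i":44,"rdf":62,"y":81}
After op 18 (replace /fw 7): {"fw":7,"i":44,"rdf":62,"y":81}
After op 19 (remove /rdf): {"fw":7,"i":44,"y":81}
After op 20 (replace /y 32): {"fw":7,"i":44,"y":32}
After op 21 (replace /y 66): {"fw":7,"i":44,"y":66}
After op 22 (remove /i): {"fw":7,"y":66}
After op 23 (add /fw 94): {"fw":94,"y":66}
After op 24 (replace /fw 65): {"fw":65,"y":66}
Value at /fw: 65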